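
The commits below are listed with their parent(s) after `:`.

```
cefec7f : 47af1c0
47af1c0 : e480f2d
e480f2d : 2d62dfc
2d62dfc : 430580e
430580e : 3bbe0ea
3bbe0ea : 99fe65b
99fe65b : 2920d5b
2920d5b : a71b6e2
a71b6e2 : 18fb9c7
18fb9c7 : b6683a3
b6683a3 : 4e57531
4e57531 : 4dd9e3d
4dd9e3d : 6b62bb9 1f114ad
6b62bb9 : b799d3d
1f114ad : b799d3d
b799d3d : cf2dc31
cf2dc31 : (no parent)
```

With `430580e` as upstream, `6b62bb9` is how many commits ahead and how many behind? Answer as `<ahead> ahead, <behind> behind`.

0 ahead, 10 behind

Reachable from 6b62bb9: {6b62bb9, b799d3d, cf2dc31}.
Reachable from 430580e: {18fb9c7, 1f114ad, 2920d5b, 3bbe0ea, 430580e, 4dd9e3d, 4e57531, 6b62bb9, 99fe65b, a71b6e2, b6683a3, b799d3d, cf2dc31}.
Only in 6b62bb9's history (ahead): {} — 0.
Only in 430580e's history (behind): {18fb9c7, 1f114ad, 2920d5b, 3bbe0ea, 430580e, 4dd9e3d, 4e57531, 99fe65b, a71b6e2, b6683a3} — 10.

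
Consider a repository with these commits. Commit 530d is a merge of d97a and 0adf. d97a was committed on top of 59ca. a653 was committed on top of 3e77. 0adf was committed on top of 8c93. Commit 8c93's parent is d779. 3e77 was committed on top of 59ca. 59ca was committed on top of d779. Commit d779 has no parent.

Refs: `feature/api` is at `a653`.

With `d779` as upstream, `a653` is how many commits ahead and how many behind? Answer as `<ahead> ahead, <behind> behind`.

3 ahead, 0 behind

Reachable from a653: {3e77, 59ca, a653, d779}.
Reachable from d779: {d779}.
Only in a653's history (ahead): {3e77, 59ca, a653} — 3.
Only in d779's history (behind): {} — 0.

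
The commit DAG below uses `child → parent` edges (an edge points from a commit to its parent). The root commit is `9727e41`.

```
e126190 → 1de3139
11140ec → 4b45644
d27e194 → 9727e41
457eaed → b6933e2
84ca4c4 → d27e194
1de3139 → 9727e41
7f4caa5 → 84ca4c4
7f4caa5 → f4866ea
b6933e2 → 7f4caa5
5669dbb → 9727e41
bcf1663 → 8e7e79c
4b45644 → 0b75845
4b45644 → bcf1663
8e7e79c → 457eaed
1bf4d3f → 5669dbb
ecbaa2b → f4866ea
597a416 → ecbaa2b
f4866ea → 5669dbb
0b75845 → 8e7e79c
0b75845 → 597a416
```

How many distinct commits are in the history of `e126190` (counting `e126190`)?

3

Walking parent pointers from e126190: reachable set = {1de3139, 9727e41, e126190}.
That is 3 commits.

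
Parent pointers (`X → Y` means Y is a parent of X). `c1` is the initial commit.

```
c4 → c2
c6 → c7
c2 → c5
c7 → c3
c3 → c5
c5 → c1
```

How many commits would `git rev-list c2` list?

3

Walking parent pointers from c2: reachable set = {c1, c2, c5}.
That is 3 commits.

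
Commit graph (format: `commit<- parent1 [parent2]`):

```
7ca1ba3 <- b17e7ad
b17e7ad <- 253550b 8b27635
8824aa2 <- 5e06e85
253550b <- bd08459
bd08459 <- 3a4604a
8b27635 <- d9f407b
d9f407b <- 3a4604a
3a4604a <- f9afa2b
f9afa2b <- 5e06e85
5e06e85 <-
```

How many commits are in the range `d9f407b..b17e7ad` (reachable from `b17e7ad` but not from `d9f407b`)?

Reachable from b17e7ad: {253550b, 3a4604a, 5e06e85, 8b27635, b17e7ad, bd08459, d9f407b, f9afa2b}.
Reachable from d9f407b: {3a4604a, 5e06e85, d9f407b, f9afa2b}.
In b17e7ad's history but not d9f407b's: {253550b, 8b27635, b17e7ad, bd08459} — 4 commits.

4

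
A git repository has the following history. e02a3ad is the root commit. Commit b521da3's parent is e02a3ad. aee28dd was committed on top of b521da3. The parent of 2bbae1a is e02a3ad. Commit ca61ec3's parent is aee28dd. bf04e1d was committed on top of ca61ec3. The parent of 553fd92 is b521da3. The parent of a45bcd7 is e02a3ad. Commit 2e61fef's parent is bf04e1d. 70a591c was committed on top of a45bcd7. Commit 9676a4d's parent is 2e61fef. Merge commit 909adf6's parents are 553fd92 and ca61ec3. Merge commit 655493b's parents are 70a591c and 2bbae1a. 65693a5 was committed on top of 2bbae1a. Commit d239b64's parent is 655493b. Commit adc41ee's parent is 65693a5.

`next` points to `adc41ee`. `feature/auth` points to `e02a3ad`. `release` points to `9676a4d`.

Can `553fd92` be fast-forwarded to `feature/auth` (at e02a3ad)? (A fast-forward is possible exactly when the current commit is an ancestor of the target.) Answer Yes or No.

No

A fast-forward from 553fd92 to e02a3ad is possible iff 553fd92 is an ancestor of e02a3ad.
Ancestors of e02a3ad: {e02a3ad}.
553fd92 is not among them, so fast-forward is not possible.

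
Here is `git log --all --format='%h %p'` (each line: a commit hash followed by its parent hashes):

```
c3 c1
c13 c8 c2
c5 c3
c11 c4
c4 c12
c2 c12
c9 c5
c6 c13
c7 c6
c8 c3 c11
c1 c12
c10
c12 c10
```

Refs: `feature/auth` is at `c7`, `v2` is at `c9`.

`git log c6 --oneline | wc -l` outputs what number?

Walking parent pointers from c6: reachable set = {c1, c10, c11, c12, c13, c2, c3, c4, c6, c8}.
That is 10 commits.

10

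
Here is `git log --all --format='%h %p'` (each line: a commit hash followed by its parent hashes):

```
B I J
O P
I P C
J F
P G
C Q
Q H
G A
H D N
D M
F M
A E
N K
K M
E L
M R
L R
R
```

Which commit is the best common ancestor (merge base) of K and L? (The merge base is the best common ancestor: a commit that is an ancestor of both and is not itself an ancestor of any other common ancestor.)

R

Ancestors of K: {K, M, R}.
Ancestors of L: {L, R}.
Common ancestors: {R}.
The only common ancestor is R, so it is the merge base.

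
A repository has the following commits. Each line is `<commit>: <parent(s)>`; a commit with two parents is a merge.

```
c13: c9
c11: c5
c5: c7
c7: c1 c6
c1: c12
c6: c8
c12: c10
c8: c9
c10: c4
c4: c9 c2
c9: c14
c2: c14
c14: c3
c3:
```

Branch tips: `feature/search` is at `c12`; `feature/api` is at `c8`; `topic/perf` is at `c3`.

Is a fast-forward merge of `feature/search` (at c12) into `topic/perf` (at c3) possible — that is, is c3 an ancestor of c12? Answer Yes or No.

Yes

A fast-forward from c3 to c12 is possible iff c3 is an ancestor of c12.
Ancestors of c12: {c10, c12, c14, c2, c3, c4, c9}.
c3 is among them, so fast-forward is possible.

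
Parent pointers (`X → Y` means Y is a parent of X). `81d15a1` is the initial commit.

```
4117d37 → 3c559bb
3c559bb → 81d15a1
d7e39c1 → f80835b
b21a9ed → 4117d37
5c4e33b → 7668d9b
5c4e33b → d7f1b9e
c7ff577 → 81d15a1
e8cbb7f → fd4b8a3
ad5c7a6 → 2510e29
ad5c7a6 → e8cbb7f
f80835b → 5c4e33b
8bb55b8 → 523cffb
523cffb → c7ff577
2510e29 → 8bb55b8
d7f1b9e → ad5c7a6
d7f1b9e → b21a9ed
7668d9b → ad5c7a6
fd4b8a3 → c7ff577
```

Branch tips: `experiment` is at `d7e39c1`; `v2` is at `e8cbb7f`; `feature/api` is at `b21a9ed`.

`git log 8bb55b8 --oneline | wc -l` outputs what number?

4

Walking parent pointers from 8bb55b8: reachable set = {523cffb, 81d15a1, 8bb55b8, c7ff577}.
That is 4 commits.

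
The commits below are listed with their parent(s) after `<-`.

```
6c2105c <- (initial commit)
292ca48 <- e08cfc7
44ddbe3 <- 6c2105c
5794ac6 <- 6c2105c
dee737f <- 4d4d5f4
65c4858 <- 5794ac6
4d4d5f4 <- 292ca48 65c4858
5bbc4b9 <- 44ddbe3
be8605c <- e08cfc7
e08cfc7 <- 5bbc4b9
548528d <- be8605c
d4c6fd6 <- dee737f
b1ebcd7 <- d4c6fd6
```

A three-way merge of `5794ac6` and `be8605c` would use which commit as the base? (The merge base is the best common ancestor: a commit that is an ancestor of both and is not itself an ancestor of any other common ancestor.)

6c2105c

Ancestors of 5794ac6: {5794ac6, 6c2105c}.
Ancestors of be8605c: {44ddbe3, 5bbc4b9, 6c2105c, be8605c, e08cfc7}.
Common ancestors: {6c2105c}.
The only common ancestor is 6c2105c, so it is the merge base.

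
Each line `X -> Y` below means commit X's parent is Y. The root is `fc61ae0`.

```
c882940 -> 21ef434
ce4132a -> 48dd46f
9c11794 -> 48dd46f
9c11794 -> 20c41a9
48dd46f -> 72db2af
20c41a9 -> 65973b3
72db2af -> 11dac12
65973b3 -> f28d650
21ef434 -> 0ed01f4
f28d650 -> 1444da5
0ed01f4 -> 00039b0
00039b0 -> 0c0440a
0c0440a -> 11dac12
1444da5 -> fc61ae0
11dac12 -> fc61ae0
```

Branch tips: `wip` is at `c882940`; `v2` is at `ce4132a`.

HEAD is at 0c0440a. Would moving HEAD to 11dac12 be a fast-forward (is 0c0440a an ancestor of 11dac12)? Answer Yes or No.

No

A fast-forward from 0c0440a to 11dac12 is possible iff 0c0440a is an ancestor of 11dac12.
Ancestors of 11dac12: {11dac12, fc61ae0}.
0c0440a is not among them, so fast-forward is not possible.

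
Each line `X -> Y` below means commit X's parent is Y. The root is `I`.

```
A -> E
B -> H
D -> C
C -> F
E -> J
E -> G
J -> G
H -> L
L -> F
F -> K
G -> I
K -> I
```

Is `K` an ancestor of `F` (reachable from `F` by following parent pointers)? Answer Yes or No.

Ancestors of F (commits reachable by following parents): {F, I, K}.
K is in that set, so it is an ancestor of F.

Yes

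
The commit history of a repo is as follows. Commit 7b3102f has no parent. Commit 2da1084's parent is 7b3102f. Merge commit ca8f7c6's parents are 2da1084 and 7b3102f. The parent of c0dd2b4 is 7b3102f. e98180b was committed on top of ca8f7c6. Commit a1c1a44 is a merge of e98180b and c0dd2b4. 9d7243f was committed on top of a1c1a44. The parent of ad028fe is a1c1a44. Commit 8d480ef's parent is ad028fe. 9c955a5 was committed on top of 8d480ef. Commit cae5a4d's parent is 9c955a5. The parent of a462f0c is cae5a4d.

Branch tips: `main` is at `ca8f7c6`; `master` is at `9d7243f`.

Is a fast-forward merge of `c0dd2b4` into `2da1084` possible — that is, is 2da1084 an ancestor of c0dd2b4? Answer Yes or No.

A fast-forward from 2da1084 to c0dd2b4 is possible iff 2da1084 is an ancestor of c0dd2b4.
Ancestors of c0dd2b4: {7b3102f, c0dd2b4}.
2da1084 is not among them, so fast-forward is not possible.

No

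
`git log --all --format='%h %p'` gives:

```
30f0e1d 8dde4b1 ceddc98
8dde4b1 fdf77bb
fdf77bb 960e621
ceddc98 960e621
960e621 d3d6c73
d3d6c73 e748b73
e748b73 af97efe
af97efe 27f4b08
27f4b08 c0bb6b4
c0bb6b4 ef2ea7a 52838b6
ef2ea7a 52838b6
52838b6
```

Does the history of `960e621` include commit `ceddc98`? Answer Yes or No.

No

Ancestors of 960e621: {27f4b08, 52838b6, 960e621, af97efe, c0bb6b4, d3d6c73, e748b73, ef2ea7a}.
ceddc98 is not in that set, so it is not an ancestor of 960e621.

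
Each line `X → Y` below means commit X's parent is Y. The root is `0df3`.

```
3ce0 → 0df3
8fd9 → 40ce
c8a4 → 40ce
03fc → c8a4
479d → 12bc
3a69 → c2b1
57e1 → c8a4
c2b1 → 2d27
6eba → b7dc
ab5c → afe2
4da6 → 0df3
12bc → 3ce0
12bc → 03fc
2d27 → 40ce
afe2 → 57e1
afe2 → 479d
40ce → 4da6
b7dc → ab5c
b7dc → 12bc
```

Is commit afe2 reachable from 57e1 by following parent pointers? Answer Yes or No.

Ancestors of 57e1: {0df3, 40ce, 4da6, 57e1, c8a4}.
afe2 is not in that set, so it is not an ancestor of 57e1.

No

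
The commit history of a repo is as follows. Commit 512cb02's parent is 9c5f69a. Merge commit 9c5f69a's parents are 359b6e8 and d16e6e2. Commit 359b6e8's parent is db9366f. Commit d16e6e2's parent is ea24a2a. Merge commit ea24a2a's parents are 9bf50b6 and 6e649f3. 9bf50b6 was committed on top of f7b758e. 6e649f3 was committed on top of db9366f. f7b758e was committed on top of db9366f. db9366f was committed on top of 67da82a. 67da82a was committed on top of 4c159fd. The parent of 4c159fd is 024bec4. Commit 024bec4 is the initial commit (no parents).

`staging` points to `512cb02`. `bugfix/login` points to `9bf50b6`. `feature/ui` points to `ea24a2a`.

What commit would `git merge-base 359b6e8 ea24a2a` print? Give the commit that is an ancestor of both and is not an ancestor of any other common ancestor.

db9366f

Ancestors of 359b6e8: {024bec4, 359b6e8, 4c159fd, 67da82a, db9366f}.
Ancestors of ea24a2a: {024bec4, 4c159fd, 67da82a, 6e649f3, 9bf50b6, db9366f, ea24a2a, f7b758e}.
Common ancestors: {024bec4, 4c159fd, 67da82a, db9366f}.
Among these, db9366f is not an ancestor of any other common ancestor — it is the merge base.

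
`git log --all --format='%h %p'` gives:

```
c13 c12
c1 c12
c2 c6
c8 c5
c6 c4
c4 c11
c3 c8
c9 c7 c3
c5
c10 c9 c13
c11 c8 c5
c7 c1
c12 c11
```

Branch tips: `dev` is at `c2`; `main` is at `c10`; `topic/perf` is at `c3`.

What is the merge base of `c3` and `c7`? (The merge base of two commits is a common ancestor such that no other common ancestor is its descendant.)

c8

Ancestors of c3: {c3, c5, c8}.
Ancestors of c7: {c1, c11, c12, c5, c7, c8}.
Common ancestors: {c5, c8}.
Among these, c8 is not an ancestor of any other common ancestor — it is the merge base.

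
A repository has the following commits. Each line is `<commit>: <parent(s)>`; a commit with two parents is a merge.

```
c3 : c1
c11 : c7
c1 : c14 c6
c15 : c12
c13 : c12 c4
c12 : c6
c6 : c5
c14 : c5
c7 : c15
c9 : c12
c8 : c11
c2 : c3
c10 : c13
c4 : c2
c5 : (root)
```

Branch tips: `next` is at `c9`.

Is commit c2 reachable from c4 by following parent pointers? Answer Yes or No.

Ancestors of c4 (commits reachable by following parents): {c1, c14, c2, c3, c4, c5, c6}.
c2 is in that set, so it is an ancestor of c4.

Yes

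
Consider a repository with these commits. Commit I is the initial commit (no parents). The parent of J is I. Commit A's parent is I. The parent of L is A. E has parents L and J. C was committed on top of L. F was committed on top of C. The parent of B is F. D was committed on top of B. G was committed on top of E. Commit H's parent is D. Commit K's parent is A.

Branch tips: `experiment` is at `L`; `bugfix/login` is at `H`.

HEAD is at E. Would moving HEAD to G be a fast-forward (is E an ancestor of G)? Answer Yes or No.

Yes

A fast-forward from E to G is possible iff E is an ancestor of G.
Ancestors of G: {A, E, G, I, J, L}.
E is among them, so fast-forward is possible.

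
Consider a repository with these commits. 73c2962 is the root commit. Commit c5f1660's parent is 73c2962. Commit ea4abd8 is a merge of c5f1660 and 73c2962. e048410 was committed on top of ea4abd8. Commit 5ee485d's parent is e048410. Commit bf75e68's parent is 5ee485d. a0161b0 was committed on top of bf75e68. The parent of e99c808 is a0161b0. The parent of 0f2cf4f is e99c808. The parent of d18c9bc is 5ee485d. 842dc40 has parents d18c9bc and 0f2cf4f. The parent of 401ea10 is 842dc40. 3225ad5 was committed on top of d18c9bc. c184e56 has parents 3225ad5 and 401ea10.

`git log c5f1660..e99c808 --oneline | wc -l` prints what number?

6

Reachable from e99c808: {5ee485d, 73c2962, a0161b0, bf75e68, c5f1660, e048410, e99c808, ea4abd8}.
Reachable from c5f1660: {73c2962, c5f1660}.
In e99c808's history but not c5f1660's: {5ee485d, a0161b0, bf75e68, e048410, e99c808, ea4abd8} — 6 commits.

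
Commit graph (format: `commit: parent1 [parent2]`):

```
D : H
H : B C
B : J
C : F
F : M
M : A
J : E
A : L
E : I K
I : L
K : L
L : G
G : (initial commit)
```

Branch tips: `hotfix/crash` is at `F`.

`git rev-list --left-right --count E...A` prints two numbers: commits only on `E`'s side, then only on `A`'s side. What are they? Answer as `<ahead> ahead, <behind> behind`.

3 ahead, 1 behind

Reachable from E: {E, G, I, K, L}.
Reachable from A: {A, G, L}.
Only in E's history (ahead): {E, I, K} — 3.
Only in A's history (behind): {A} — 1.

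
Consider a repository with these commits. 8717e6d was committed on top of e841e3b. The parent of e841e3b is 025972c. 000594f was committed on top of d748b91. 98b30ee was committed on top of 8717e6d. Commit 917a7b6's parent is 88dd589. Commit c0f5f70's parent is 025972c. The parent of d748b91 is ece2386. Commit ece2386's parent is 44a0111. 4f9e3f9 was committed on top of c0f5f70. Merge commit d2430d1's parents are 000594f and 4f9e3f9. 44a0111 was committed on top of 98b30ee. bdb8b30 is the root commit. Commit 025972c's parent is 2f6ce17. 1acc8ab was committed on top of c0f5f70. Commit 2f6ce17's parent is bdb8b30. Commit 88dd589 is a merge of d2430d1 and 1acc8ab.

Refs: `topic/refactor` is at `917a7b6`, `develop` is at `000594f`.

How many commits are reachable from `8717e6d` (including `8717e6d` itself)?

Walking parent pointers from 8717e6d: reachable set = {025972c, 2f6ce17, 8717e6d, bdb8b30, e841e3b}.
That is 5 commits.

5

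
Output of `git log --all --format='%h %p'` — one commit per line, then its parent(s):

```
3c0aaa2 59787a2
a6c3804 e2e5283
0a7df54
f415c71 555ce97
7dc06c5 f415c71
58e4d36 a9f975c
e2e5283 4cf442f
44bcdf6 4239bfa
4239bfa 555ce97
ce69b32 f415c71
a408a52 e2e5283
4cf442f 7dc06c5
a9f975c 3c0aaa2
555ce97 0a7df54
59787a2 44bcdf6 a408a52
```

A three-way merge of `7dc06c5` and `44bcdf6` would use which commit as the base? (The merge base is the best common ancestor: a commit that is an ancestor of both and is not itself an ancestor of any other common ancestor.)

555ce97

Ancestors of 7dc06c5: {0a7df54, 555ce97, 7dc06c5, f415c71}.
Ancestors of 44bcdf6: {0a7df54, 4239bfa, 44bcdf6, 555ce97}.
Common ancestors: {0a7df54, 555ce97}.
Among these, 555ce97 is not an ancestor of any other common ancestor — it is the merge base.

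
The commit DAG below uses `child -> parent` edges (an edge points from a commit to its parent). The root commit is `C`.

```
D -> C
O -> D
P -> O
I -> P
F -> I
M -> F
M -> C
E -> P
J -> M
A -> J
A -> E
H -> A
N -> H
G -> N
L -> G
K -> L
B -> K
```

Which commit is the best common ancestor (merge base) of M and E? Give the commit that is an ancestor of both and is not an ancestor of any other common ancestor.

P

Ancestors of M: {C, D, F, I, M, O, P}.
Ancestors of E: {C, D, E, O, P}.
Common ancestors: {C, D, O, P}.
Among these, P is not an ancestor of any other common ancestor — it is the merge base.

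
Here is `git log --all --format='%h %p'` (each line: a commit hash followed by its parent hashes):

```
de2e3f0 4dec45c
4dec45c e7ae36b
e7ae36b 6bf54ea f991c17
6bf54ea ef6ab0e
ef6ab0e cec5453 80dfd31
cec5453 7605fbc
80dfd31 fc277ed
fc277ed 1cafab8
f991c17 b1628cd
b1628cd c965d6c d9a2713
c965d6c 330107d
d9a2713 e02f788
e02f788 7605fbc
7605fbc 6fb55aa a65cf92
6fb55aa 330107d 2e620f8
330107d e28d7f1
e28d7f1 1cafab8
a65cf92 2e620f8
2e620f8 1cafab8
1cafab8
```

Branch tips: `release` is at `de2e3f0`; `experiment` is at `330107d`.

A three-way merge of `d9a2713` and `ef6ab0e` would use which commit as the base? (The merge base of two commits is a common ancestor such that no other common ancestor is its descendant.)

Ancestors of d9a2713: {1cafab8, 2e620f8, 330107d, 6fb55aa, 7605fbc, a65cf92, d9a2713, e02f788, e28d7f1}.
Ancestors of ef6ab0e: {1cafab8, 2e620f8, 330107d, 6fb55aa, 7605fbc, 80dfd31, a65cf92, cec5453, e28d7f1, ef6ab0e, fc277ed}.
Common ancestors: {1cafab8, 2e620f8, 330107d, 6fb55aa, 7605fbc, a65cf92, e28d7f1}.
Among these, 7605fbc is not an ancestor of any other common ancestor — it is the merge base.

7605fbc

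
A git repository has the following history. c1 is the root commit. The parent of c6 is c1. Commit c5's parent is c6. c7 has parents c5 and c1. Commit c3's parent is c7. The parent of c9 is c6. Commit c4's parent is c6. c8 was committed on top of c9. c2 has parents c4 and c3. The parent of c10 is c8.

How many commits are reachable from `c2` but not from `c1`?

Reachable from c2: {c1, c2, c3, c4, c5, c6, c7}.
Reachable from c1: {c1}.
In c2's history but not c1's: {c2, c3, c4, c5, c6, c7} — 6 commits.

6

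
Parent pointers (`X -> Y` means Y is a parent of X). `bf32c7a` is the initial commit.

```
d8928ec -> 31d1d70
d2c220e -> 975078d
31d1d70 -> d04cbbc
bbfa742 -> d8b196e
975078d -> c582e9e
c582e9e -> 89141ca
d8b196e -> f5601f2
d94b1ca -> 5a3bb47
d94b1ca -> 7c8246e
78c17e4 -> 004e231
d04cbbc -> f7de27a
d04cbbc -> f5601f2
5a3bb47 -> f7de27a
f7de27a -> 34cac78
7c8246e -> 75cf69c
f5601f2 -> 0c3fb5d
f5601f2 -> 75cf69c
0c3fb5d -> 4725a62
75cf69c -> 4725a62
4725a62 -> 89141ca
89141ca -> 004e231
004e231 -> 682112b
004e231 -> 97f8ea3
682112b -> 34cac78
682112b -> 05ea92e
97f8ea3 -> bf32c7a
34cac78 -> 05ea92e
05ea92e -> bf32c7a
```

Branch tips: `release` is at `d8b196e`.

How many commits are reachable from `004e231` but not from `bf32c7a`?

Reachable from 004e231: {004e231, 05ea92e, 34cac78, 682112b, 97f8ea3, bf32c7a}.
Reachable from bf32c7a: {bf32c7a}.
In 004e231's history but not bf32c7a's: {004e231, 05ea92e, 34cac78, 682112b, 97f8ea3} — 5 commits.

5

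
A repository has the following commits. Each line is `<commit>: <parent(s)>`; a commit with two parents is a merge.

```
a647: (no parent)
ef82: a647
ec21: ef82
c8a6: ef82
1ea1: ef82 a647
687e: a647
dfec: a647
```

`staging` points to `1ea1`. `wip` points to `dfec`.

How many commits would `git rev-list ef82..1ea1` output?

Reachable from 1ea1: {1ea1, a647, ef82}.
Reachable from ef82: {a647, ef82}.
In 1ea1's history but not ef82's: {1ea1} — 1 commit.

1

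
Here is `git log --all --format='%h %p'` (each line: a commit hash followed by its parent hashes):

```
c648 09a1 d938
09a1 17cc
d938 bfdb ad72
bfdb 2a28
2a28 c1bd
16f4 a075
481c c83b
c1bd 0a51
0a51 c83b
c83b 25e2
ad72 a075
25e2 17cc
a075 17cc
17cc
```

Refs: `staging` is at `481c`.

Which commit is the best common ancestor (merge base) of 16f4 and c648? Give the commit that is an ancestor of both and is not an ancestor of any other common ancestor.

Ancestors of 16f4: {16f4, 17cc, a075}.
Ancestors of c648: {09a1, 0a51, 17cc, 25e2, 2a28, a075, ad72, bfdb, c1bd, c648, c83b, d938}.
Common ancestors: {17cc, a075}.
Among these, a075 is not an ancestor of any other common ancestor — it is the merge base.

a075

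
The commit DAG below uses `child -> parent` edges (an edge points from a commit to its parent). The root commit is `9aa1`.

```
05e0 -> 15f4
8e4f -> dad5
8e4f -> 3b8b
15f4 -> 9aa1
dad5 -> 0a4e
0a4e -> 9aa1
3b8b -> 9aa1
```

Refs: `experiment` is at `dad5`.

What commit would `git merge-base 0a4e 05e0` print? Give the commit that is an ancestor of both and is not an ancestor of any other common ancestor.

9aa1

Ancestors of 0a4e: {0a4e, 9aa1}.
Ancestors of 05e0: {05e0, 15f4, 9aa1}.
Common ancestors: {9aa1}.
The only common ancestor is 9aa1, so it is the merge base.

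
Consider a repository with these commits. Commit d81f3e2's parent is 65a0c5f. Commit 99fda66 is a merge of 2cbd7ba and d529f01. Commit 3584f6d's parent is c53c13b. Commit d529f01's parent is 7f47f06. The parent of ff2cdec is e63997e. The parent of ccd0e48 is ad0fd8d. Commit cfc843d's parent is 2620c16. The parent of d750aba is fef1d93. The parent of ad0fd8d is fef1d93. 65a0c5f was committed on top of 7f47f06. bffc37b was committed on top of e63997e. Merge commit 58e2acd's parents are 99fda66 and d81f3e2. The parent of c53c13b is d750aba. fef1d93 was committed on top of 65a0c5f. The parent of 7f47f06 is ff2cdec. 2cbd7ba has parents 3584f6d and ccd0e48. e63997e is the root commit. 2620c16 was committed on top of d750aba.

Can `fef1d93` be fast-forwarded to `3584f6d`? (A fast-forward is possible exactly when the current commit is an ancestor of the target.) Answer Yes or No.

A fast-forward from fef1d93 to 3584f6d is possible iff fef1d93 is an ancestor of 3584f6d.
Ancestors of 3584f6d: {3584f6d, 65a0c5f, 7f47f06, c53c13b, d750aba, e63997e, fef1d93, ff2cdec}.
fef1d93 is among them, so fast-forward is possible.

Yes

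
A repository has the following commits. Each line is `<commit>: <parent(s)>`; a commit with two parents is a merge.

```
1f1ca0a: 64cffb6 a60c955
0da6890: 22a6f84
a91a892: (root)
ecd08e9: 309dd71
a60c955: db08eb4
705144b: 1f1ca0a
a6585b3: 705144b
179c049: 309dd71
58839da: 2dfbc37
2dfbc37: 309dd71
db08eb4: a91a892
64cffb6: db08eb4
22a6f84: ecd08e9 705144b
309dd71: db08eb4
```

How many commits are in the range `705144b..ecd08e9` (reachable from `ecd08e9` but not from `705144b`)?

Reachable from ecd08e9: {309dd71, a91a892, db08eb4, ecd08e9}.
Reachable from 705144b: {1f1ca0a, 64cffb6, 705144b, a60c955, a91a892, db08eb4}.
In ecd08e9's history but not 705144b's: {309dd71, ecd08e9} — 2 commits.

2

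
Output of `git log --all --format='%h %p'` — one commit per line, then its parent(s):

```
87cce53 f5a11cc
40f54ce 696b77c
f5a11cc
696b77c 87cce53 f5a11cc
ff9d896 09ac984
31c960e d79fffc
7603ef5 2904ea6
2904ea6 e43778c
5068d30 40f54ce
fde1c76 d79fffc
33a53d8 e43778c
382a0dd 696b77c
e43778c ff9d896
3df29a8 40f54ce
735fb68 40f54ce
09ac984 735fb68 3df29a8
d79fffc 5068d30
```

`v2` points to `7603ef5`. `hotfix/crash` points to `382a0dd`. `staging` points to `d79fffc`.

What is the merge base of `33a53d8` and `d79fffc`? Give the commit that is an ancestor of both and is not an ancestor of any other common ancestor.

40f54ce

Ancestors of 33a53d8: {09ac984, 33a53d8, 3df29a8, 40f54ce, 696b77c, 735fb68, 87cce53, e43778c, f5a11cc, ff9d896}.
Ancestors of d79fffc: {40f54ce, 5068d30, 696b77c, 87cce53, d79fffc, f5a11cc}.
Common ancestors: {40f54ce, 696b77c, 87cce53, f5a11cc}.
Among these, 40f54ce is not an ancestor of any other common ancestor — it is the merge base.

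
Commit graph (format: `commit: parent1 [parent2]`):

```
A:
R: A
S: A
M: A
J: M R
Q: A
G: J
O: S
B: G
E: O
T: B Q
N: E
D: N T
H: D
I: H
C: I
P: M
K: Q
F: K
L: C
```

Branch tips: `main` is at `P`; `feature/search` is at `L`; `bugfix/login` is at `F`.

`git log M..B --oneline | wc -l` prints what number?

Reachable from B: {A, B, G, J, M, R}.
Reachable from M: {A, M}.
In B's history but not M's: {B, G, J, R} — 4 commits.

4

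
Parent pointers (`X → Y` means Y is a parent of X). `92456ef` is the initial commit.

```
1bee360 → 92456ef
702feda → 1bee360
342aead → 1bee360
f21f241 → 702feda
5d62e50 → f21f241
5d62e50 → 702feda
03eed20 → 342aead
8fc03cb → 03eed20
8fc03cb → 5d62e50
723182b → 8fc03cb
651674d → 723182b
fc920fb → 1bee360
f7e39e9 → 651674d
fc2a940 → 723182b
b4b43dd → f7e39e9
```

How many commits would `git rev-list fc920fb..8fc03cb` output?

Reachable from 8fc03cb: {03eed20, 1bee360, 342aead, 5d62e50, 702feda, 8fc03cb, 92456ef, f21f241}.
Reachable from fc920fb: {1bee360, 92456ef, fc920fb}.
In 8fc03cb's history but not fc920fb's: {03eed20, 342aead, 5d62e50, 702feda, 8fc03cb, f21f241} — 6 commits.

6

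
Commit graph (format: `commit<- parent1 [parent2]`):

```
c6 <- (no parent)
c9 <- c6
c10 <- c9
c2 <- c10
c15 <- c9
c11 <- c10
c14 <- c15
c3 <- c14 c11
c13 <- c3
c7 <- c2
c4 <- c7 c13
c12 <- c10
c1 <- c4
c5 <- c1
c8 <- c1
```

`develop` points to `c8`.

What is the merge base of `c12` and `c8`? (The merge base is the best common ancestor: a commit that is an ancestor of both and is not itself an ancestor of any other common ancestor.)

c10

Ancestors of c12: {c10, c12, c6, c9}.
Ancestors of c8: {c1, c10, c11, c13, c14, c15, c2, c3, c4, c6, c7, c8, c9}.
Common ancestors: {c10, c6, c9}.
Among these, c10 is not an ancestor of any other common ancestor — it is the merge base.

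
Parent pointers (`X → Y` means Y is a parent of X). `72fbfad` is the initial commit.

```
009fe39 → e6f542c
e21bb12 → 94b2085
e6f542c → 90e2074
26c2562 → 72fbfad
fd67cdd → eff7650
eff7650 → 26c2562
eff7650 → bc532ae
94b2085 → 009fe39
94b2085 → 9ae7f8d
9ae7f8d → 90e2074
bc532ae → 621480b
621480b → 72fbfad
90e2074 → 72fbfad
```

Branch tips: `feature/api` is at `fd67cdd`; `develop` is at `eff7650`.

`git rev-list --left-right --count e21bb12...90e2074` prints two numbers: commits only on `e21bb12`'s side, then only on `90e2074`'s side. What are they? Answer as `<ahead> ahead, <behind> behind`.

5 ahead, 0 behind

Reachable from e21bb12: {009fe39, 72fbfad, 90e2074, 94b2085, 9ae7f8d, e21bb12, e6f542c}.
Reachable from 90e2074: {72fbfad, 90e2074}.
Only in e21bb12's history (ahead): {009fe39, 94b2085, 9ae7f8d, e21bb12, e6f542c} — 5.
Only in 90e2074's history (behind): {} — 0.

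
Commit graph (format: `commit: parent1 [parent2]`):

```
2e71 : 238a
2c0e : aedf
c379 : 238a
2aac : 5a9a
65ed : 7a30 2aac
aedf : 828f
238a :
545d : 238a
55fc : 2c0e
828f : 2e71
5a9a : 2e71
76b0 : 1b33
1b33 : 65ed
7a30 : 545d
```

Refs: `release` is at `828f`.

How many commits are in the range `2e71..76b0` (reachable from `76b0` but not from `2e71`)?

Reachable from 76b0: {1b33, 238a, 2aac, 2e71, 545d, 5a9a, 65ed, 76b0, 7a30}.
Reachable from 2e71: {238a, 2e71}.
In 76b0's history but not 2e71's: {1b33, 2aac, 545d, 5a9a, 65ed, 76b0, 7a30} — 7 commits.

7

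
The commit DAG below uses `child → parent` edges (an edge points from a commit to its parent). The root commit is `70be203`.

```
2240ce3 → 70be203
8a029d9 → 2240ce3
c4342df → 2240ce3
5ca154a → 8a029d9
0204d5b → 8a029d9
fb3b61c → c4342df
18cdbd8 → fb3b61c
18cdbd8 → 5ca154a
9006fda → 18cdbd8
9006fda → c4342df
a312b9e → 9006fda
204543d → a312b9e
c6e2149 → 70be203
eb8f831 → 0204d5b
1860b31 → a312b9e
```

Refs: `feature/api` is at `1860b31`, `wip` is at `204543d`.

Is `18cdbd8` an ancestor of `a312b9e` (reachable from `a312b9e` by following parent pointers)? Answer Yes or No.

Yes

Ancestors of a312b9e (commits reachable by following parents): {18cdbd8, 2240ce3, 5ca154a, 70be203, 8a029d9, 9006fda, a312b9e, c4342df, fb3b61c}.
18cdbd8 is in that set, so it is an ancestor of a312b9e.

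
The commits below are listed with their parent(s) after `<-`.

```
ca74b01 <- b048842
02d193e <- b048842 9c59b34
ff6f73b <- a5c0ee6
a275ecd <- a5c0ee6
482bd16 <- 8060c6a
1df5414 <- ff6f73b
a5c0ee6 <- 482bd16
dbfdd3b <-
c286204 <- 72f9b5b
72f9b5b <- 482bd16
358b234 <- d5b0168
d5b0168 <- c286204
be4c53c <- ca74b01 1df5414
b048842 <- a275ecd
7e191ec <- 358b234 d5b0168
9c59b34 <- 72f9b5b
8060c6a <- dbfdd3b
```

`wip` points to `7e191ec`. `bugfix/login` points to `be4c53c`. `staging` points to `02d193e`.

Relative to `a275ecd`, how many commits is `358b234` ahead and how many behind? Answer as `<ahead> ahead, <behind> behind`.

Reachable from 358b234: {358b234, 482bd16, 72f9b5b, 8060c6a, c286204, d5b0168, dbfdd3b}.
Reachable from a275ecd: {482bd16, 8060c6a, a275ecd, a5c0ee6, dbfdd3b}.
Only in 358b234's history (ahead): {358b234, 72f9b5b, c286204, d5b0168} — 4.
Only in a275ecd's history (behind): {a275ecd, a5c0ee6} — 2.

4 ahead, 2 behind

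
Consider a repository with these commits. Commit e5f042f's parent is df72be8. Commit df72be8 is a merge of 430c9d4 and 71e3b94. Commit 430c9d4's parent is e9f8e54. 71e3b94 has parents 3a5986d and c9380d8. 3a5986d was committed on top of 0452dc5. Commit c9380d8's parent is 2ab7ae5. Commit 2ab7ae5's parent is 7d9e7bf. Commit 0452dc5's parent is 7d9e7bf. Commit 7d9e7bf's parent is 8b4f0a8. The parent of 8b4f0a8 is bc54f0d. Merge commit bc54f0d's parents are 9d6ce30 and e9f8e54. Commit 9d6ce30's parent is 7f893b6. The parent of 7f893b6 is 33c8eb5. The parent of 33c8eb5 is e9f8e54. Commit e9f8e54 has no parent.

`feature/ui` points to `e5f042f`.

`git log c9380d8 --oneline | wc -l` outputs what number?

9

Walking parent pointers from c9380d8: reachable set = {2ab7ae5, 33c8eb5, 7d9e7bf, 7f893b6, 8b4f0a8, 9d6ce30, bc54f0d, c9380d8, e9f8e54}.
That is 9 commits.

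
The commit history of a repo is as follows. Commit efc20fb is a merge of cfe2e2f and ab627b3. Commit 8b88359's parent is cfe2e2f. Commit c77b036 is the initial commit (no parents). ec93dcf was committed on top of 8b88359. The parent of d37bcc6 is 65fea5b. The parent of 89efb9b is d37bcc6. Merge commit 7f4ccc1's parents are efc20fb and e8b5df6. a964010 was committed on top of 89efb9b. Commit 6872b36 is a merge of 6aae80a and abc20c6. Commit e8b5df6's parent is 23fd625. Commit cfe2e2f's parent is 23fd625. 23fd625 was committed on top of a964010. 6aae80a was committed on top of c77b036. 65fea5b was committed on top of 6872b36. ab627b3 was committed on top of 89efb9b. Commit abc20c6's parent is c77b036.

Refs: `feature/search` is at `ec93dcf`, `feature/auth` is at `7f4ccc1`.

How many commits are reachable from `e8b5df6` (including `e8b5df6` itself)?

10

Walking parent pointers from e8b5df6: reachable set = {23fd625, 65fea5b, 6872b36, 6aae80a, 89efb9b, a964010, abc20c6, c77b036, d37bcc6, e8b5df6}.
That is 10 commits.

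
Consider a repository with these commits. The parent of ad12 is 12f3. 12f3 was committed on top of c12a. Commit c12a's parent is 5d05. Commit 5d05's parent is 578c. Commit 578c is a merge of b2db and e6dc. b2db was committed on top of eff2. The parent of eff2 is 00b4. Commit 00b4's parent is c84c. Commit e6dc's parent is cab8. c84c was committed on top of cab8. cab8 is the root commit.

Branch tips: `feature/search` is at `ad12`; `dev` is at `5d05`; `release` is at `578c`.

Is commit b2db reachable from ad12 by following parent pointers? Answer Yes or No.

Yes

Ancestors of ad12 (commits reachable by following parents): {00b4, 12f3, 578c, 5d05, ad12, b2db, c12a, c84c, cab8, e6dc, eff2}.
b2db is in that set, so it is an ancestor of ad12.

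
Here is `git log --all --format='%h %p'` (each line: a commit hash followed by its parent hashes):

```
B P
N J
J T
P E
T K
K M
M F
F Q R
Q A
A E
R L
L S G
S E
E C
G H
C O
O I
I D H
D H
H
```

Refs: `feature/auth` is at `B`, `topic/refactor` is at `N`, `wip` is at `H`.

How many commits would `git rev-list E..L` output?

Reachable from L: {C, D, E, G, H, I, L, O, S}.
Reachable from E: {C, D, E, H, I, O}.
In L's history but not E's: {G, L, S} — 3 commits.

3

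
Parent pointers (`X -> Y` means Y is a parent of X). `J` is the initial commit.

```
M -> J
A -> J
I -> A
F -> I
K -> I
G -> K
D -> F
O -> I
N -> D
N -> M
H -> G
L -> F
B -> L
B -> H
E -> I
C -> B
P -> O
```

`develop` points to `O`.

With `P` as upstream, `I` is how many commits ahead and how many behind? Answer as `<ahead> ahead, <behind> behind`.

0 ahead, 2 behind

Reachable from I: {A, I, J}.
Reachable from P: {A, I, J, O, P}.
Only in I's history (ahead): {} — 0.
Only in P's history (behind): {O, P} — 2.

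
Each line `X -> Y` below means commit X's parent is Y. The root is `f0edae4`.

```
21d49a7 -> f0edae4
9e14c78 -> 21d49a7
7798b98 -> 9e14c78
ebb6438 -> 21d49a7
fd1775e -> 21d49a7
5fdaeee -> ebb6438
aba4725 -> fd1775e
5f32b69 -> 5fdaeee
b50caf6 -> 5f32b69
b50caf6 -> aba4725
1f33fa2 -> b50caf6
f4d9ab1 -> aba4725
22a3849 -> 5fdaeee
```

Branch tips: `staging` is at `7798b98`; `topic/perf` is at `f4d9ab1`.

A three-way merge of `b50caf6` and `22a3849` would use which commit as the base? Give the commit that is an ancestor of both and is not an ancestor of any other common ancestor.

Ancestors of b50caf6: {21d49a7, 5f32b69, 5fdaeee, aba4725, b50caf6, ebb6438, f0edae4, fd1775e}.
Ancestors of 22a3849: {21d49a7, 22a3849, 5fdaeee, ebb6438, f0edae4}.
Common ancestors: {21d49a7, 5fdaeee, ebb6438, f0edae4}.
Among these, 5fdaeee is not an ancestor of any other common ancestor — it is the merge base.

5fdaeee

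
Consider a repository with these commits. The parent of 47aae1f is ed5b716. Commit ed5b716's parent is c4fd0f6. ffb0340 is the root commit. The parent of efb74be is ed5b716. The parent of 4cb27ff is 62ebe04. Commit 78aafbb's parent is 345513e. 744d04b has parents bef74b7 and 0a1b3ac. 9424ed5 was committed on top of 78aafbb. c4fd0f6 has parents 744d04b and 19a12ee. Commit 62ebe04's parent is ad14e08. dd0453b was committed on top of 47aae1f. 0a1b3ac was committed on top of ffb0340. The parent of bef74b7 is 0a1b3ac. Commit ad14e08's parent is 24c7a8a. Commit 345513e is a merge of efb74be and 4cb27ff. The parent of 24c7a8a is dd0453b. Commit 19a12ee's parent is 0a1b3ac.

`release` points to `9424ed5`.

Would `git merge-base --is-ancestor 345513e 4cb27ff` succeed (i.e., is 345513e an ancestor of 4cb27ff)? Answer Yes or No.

Ancestors of 4cb27ff: {0a1b3ac, 19a12ee, 24c7a8a, 47aae1f, 4cb27ff, 62ebe04, 744d04b, ad14e08, bef74b7, c4fd0f6, dd0453b, ed5b716, ffb0340}.
345513e is not in that set, so it is not an ancestor of 4cb27ff.

No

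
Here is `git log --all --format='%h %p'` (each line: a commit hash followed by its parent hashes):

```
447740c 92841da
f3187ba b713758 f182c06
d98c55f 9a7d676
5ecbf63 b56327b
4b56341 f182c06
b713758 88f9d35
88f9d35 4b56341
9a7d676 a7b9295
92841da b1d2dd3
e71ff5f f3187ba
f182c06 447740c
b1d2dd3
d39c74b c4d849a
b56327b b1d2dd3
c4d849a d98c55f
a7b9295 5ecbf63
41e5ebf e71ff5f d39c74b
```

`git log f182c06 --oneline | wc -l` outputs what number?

Walking parent pointers from f182c06: reachable set = {447740c, 92841da, b1d2dd3, f182c06}.
That is 4 commits.

4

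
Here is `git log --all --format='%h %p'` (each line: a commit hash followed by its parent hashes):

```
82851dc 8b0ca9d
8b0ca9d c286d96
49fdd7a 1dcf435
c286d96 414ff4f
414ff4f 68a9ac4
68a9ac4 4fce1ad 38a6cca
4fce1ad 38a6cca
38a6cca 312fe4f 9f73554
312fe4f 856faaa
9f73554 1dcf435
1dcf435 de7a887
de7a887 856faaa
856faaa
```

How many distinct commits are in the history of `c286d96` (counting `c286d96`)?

Walking parent pointers from c286d96: reachable set = {1dcf435, 312fe4f, 38a6cca, 414ff4f, 4fce1ad, 68a9ac4, 856faaa, 9f73554, c286d96, de7a887}.
That is 10 commits.

10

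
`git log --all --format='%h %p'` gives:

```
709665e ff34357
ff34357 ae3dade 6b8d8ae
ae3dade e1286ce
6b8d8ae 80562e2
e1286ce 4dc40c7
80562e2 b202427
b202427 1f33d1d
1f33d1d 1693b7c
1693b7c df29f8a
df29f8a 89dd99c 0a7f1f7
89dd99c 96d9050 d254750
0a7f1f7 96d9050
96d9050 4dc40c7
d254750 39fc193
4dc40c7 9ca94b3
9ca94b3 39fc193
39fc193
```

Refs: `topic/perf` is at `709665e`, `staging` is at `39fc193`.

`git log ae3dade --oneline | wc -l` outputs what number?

Walking parent pointers from ae3dade: reachable set = {39fc193, 4dc40c7, 9ca94b3, ae3dade, e1286ce}.
That is 5 commits.

5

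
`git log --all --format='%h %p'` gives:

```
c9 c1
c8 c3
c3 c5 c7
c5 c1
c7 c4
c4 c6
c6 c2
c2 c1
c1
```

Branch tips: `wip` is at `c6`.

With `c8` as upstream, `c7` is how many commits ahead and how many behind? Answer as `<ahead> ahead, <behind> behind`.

0 ahead, 3 behind

Reachable from c7: {c1, c2, c4, c6, c7}.
Reachable from c8: {c1, c2, c3, c4, c5, c6, c7, c8}.
Only in c7's history (ahead): {} — 0.
Only in c8's history (behind): {c3, c5, c8} — 3.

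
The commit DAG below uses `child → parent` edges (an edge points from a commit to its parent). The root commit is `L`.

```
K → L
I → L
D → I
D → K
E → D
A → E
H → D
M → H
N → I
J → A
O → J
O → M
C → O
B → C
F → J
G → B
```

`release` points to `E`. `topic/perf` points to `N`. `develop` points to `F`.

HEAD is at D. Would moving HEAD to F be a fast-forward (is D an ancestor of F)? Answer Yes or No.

A fast-forward from D to F is possible iff D is an ancestor of F.
Ancestors of F: {A, D, E, F, I, J, K, L}.
D is among them, so fast-forward is possible.

Yes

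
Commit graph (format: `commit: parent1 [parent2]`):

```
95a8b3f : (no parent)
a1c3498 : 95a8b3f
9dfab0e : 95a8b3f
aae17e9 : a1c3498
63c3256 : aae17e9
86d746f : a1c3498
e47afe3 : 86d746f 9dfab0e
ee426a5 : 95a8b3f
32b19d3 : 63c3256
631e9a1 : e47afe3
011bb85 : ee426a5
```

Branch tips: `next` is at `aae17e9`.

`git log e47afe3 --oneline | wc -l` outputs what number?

5

Walking parent pointers from e47afe3: reachable set = {86d746f, 95a8b3f, 9dfab0e, a1c3498, e47afe3}.
That is 5 commits.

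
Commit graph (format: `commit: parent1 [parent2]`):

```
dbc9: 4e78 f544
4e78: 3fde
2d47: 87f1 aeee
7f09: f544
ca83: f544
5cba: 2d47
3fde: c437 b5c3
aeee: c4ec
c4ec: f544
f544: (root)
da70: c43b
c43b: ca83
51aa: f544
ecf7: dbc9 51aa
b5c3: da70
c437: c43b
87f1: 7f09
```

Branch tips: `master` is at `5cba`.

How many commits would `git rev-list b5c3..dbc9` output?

Reachable from dbc9: {3fde, 4e78, b5c3, c437, c43b, ca83, da70, dbc9, f544}.
Reachable from b5c3: {b5c3, c43b, ca83, da70, f544}.
In dbc9's history but not b5c3's: {3fde, 4e78, c437, dbc9} — 4 commits.

4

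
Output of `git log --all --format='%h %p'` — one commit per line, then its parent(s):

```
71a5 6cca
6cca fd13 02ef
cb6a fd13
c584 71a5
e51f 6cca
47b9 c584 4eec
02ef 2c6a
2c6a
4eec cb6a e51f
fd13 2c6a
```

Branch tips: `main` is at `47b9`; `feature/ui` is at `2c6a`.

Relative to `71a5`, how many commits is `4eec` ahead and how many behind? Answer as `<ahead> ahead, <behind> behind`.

3 ahead, 1 behind

Reachable from 4eec: {02ef, 2c6a, 4eec, 6cca, cb6a, e51f, fd13}.
Reachable from 71a5: {02ef, 2c6a, 6cca, 71a5, fd13}.
Only in 4eec's history (ahead): {4eec, cb6a, e51f} — 3.
Only in 71a5's history (behind): {71a5} — 1.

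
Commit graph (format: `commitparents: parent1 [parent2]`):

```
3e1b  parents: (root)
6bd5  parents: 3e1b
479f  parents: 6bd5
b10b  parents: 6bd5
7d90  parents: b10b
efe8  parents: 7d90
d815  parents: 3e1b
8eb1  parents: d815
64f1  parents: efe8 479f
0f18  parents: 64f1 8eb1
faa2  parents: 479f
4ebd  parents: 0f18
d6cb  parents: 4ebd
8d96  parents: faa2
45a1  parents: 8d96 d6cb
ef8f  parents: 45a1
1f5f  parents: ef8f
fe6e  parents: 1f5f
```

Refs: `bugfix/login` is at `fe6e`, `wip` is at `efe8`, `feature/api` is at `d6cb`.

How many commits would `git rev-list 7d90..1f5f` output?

Reachable from 1f5f: {0f18, 1f5f, 3e1b, 45a1, 479f, 4ebd, 64f1, 6bd5, 7d90, 8d96, 8eb1, b10b, d6cb, d815, ef8f, efe8, faa2}.
Reachable from 7d90: {3e1b, 6bd5, 7d90, b10b}.
In 1f5f's history but not 7d90's: {0f18, 1f5f, 45a1, 479f, 4ebd, 64f1, 8d96, 8eb1, d6cb, d815, ef8f, efe8, faa2} — 13 commits.

13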